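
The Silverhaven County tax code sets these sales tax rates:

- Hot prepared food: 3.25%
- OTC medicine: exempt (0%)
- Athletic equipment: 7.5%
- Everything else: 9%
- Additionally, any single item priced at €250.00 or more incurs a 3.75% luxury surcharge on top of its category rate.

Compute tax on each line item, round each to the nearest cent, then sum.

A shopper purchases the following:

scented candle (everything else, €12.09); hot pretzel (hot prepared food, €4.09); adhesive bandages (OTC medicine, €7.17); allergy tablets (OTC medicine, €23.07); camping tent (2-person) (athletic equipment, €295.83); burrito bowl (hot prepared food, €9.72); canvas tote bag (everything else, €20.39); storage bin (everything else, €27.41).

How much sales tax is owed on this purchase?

Scented candle €12.09: everything else → 9% → €1.09
Hot pretzel €4.09: hot prepared food → 3.25% → €0.13
Adhesive bandages €7.17: OTC medicine → 0% → €0.00
Allergy tablets €23.07: OTC medicine → 0% → €0.00
Camping tent (2-person) €295.83: athletic equipment → 7.5% + 3.75% surcharge = 11.25% → €33.28
Burrito bowl €9.72: hot prepared food → 3.25% → €0.32
Canvas tote bag €20.39: everything else → 9% → €1.84
Storage bin €27.41: everything else → 9% → €2.47
Total tax = €1.09 + €0.13 + €33.28 + €0.32 + €1.84 + €2.47 = €39.13

€39.13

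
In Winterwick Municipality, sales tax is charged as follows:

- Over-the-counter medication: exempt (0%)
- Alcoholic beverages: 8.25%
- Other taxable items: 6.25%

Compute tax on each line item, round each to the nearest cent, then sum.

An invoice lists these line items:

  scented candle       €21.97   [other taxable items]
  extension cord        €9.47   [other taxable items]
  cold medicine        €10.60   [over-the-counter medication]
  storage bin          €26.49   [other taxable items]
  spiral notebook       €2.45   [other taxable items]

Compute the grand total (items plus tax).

€74.75

Scented candle €21.97: other taxable items → 6.25% → €1.37
Extension cord €9.47: other taxable items → 6.25% → €0.59
Cold medicine €10.60: over-the-counter medication → 0% → €0.00
Storage bin €26.49: other taxable items → 6.25% → €1.66
Spiral notebook €2.45: other taxable items → 6.25% → €0.15
Subtotal = €70.98; tax = €3.77; total due = €74.75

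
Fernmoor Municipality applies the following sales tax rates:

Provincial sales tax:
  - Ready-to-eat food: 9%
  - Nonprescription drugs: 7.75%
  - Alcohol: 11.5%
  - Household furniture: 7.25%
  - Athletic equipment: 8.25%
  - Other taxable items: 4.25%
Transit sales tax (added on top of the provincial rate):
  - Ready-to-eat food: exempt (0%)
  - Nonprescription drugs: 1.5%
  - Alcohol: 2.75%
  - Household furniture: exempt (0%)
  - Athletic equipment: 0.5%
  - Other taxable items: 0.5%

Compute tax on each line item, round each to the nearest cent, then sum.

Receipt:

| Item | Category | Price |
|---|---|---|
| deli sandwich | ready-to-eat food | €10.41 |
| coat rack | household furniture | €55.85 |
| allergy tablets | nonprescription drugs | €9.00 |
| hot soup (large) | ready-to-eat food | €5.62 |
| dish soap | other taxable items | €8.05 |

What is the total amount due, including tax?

€95.64

Deli sandwich €10.41: ready-to-eat food → 9% + 0% transit = 9% → €0.94
Coat rack €55.85: household furniture → 7.25% + 0% transit = 7.25% → €4.05
Allergy tablets €9.00: nonprescription drugs → 7.75% + 1.5% transit = 9.25% → €0.83
Hot soup (large) €5.62: ready-to-eat food → 9% + 0% transit = 9% → €0.51
Dish soap €8.05: other taxable items → 4.25% + 0.5% transit = 4.75% → €0.38
Subtotal = €88.93; tax = €6.71; total due = €95.64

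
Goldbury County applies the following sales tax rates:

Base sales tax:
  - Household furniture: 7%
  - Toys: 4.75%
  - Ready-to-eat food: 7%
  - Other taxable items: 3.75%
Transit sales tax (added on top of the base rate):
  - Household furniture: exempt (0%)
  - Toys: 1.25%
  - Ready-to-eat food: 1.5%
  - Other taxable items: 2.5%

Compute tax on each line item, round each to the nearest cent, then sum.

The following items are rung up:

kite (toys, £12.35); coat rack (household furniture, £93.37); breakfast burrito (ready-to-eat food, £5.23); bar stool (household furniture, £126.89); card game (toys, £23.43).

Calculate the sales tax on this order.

£18.01

Kite £12.35: toys → 4.75% + 1.25% transit = 6% → £0.74
Coat rack £93.37: household furniture → 7% + 0% transit = 7% → £6.54
Breakfast burrito £5.23: ready-to-eat food → 7% + 1.5% transit = 8.5% → £0.44
Bar stool £126.89: household furniture → 7% + 0% transit = 7% → £8.88
Card game £23.43: toys → 4.75% + 1.25% transit = 6% → £1.41
Total tax = £0.74 + £6.54 + £0.44 + £8.88 + £1.41 = £18.01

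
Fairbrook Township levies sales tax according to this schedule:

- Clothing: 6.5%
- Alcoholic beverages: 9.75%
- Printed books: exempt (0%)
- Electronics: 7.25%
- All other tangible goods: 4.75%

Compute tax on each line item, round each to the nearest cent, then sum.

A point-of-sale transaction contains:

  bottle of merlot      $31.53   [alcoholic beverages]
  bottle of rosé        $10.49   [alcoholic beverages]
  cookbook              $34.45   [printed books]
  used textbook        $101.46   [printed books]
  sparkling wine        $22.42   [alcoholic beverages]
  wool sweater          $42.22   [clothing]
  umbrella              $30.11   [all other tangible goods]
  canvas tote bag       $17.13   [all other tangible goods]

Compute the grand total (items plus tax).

Bottle of merlot $31.53: alcoholic beverages → 9.75% → $3.07
Bottle of rosé $10.49: alcoholic beverages → 9.75% → $1.02
Cookbook $34.45: printed books → 0% → $0.00
Used textbook $101.46: printed books → 0% → $0.00
Sparkling wine $22.42: alcoholic beverages → 9.75% → $2.19
Wool sweater $42.22: clothing → 6.5% → $2.74
Umbrella $30.11: all other tangible goods → 4.75% → $1.43
Canvas tote bag $17.13: all other tangible goods → 4.75% → $0.81
Subtotal = $289.81; tax = $11.26; total due = $301.07

$301.07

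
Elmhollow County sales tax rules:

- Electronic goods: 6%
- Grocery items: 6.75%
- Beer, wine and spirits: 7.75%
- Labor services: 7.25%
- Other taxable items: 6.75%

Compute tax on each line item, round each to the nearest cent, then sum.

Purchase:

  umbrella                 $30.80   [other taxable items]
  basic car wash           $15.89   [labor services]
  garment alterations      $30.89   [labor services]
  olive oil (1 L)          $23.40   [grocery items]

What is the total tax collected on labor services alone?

$3.39

Basic car wash $15.89: labor services → 7.25% → $1.15
Garment alterations $30.89: labor services → 7.25% → $2.24
Tax on labor services = $1.15 + $2.24 = $3.39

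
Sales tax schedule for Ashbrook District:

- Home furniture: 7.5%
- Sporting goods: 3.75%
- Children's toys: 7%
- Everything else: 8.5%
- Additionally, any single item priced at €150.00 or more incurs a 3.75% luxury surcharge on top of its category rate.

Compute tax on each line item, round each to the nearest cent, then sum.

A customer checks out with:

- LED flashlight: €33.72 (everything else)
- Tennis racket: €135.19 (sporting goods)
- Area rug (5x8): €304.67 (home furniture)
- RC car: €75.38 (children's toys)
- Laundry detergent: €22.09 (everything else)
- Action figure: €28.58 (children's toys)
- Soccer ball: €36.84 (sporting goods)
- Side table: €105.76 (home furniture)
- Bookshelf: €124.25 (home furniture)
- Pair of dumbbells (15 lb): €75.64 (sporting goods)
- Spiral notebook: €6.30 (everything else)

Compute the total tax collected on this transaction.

LED flashlight €33.72: everything else → 8.5% → €2.87
Tennis racket €135.19: sporting goods → 3.75% → €5.07
Area rug (5x8) €304.67: home furniture → 7.5% + 3.75% surcharge = 11.25% → €34.28
RC car €75.38: children's toys → 7% → €5.28
Laundry detergent €22.09: everything else → 8.5% → €1.88
Action figure €28.58: children's toys → 7% → €2.00
Soccer ball €36.84: sporting goods → 3.75% → €1.38
Side table €105.76: home furniture → 7.5% → €7.93
Bookshelf €124.25: home furniture → 7.5% → €9.32
Pair of dumbbells (15 lb) €75.64: sporting goods → 3.75% → €2.84
Spiral notebook €6.30: everything else → 8.5% → €0.54
Total tax = €2.87 + €5.07 + €34.28 + €5.28 + €1.88 + €2.00 + €1.38 + €7.93 + €9.32 + €2.84 + €0.54 = €73.39

€73.39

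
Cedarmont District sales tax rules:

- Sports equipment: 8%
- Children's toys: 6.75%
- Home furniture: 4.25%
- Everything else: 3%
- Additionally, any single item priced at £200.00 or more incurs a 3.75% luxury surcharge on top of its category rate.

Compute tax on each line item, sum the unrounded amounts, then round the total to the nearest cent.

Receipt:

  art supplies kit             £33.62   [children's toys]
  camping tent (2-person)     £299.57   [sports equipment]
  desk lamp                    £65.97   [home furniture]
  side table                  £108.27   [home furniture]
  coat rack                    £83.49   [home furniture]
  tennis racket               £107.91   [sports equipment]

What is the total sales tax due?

Art supplies kit £33.62: children's toys → 6.75% → £2.26935
Camping tent (2-person) £299.57: sports equipment → 8% + 3.75% surcharge = 11.75% → £35.199475
Desk lamp £65.97: home furniture → 4.25% → £2.803725
Side table £108.27: home furniture → 4.25% → £4.601475
Coat rack £83.49: home furniture → 4.25% → £3.548325
Tennis racket £107.91: sports equipment → 8% → £8.6328
Unrounded tax sum = £57.05515 → £57.06

£57.06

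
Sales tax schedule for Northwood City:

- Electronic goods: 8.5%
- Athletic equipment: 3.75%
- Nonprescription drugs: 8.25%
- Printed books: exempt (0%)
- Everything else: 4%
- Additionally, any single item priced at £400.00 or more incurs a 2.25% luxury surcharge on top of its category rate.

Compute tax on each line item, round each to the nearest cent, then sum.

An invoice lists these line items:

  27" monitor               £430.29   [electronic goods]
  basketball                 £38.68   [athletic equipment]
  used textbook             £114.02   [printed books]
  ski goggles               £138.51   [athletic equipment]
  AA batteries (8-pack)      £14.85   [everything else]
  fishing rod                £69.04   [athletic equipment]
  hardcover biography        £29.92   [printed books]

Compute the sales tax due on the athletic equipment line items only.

£9.23

Basketball £38.68: athletic equipment → 3.75% → £1.45
Ski goggles £138.51: athletic equipment → 3.75% → £5.19
Fishing rod £69.04: athletic equipment → 3.75% → £2.59
Tax on athletic equipment = £1.45 + £5.19 + £2.59 = £9.23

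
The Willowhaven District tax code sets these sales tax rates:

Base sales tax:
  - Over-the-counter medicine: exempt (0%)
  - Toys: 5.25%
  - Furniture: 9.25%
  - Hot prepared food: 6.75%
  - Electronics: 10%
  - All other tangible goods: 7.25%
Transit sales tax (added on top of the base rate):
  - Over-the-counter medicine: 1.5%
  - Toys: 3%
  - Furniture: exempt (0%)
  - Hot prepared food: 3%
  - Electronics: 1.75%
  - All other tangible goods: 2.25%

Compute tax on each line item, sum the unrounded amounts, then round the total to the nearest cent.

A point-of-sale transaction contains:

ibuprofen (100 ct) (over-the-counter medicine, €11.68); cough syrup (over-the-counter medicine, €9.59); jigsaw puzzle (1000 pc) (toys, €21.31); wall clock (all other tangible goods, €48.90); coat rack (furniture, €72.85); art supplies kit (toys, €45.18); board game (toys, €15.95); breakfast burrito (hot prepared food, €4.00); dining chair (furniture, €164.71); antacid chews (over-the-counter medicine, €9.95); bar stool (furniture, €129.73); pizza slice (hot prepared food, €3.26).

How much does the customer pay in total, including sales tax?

Ibuprofen (100 ct) €11.68: over-the-counter medicine → 0% + 1.5% transit = 1.5% → €0.1752
Cough syrup €9.59: over-the-counter medicine → 0% + 1.5% transit = 1.5% → €0.14385
Jigsaw puzzle (1000 pc) €21.31: toys → 5.25% + 3% transit = 8.25% → €1.758075
Wall clock €48.90: all other tangible goods → 7.25% + 2.25% transit = 9.5% → €4.6455
Coat rack €72.85: furniture → 9.25% + 0% transit = 9.25% → €6.738625
Art supplies kit €45.18: toys → 5.25% + 3% transit = 8.25% → €3.72735
Board game €15.95: toys → 5.25% + 3% transit = 8.25% → €1.315875
Breakfast burrito €4.00: hot prepared food → 6.75% + 3% transit = 9.75% → €0.39
Dining chair €164.71: furniture → 9.25% + 0% transit = 9.25% → €15.235675
Antacid chews €9.95: over-the-counter medicine → 0% + 1.5% transit = 1.5% → €0.14925
Bar stool €129.73: furniture → 9.25% + 0% transit = 9.25% → €12.000025
Pizza slice €3.26: hot prepared food → 6.75% + 3% transit = 9.75% → €0.31785
Subtotal = €537.11; unrounded tax = €46.597275 → €46.60; total due = €583.71

€583.71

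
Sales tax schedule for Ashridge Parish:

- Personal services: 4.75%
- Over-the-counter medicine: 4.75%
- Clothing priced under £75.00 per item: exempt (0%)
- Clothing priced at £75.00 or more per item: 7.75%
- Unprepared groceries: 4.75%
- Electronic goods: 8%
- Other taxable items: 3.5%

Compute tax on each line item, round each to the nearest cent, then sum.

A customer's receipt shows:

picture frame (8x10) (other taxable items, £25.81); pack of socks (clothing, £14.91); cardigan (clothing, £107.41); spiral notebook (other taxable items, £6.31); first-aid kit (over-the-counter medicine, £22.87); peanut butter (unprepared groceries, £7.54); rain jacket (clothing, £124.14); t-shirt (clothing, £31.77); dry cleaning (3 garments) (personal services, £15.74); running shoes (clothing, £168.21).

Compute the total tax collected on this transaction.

£34.30

Picture frame (8x10) £25.81: other taxable items → 3.5% → £0.90
Pack of socks £14.91: clothing, under £75.00 → 0% → £0.00
Cardigan £107.41: clothing, £75.00 or more → 7.75% → £8.32
Spiral notebook £6.31: other taxable items → 3.5% → £0.22
First-aid kit £22.87: over-the-counter medicine → 4.75% → £1.09
Peanut butter £7.54: unprepared groceries → 4.75% → £0.36
Rain jacket £124.14: clothing, £75.00 or more → 7.75% → £9.62
T-shirt £31.77: clothing, under £75.00 → 0% → £0.00
Dry cleaning (3 garments) £15.74: personal services → 4.75% → £0.75
Running shoes £168.21: clothing, £75.00 or more → 7.75% → £13.04
Total tax = £0.90 + £8.32 + £0.22 + £1.09 + £0.36 + £9.62 + £0.75 + £13.04 = £34.30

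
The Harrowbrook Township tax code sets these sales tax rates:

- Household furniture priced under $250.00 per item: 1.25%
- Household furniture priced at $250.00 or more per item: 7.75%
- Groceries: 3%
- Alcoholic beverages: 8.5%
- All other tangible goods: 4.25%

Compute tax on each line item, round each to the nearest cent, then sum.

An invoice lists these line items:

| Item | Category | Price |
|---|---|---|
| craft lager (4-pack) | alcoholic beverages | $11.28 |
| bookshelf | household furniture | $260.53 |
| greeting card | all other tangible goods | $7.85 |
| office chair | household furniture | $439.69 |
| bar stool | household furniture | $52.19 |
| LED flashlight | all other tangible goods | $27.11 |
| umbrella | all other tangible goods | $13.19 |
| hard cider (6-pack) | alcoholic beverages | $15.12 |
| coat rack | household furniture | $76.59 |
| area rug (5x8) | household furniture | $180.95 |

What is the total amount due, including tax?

Craft lager (4-pack) $11.28: alcoholic beverages → 8.5% → $0.96
Bookshelf $260.53: household furniture, $250.00 or more → 7.75% → $20.19
Greeting card $7.85: all other tangible goods → 4.25% → $0.33
Office chair $439.69: household furniture, $250.00 or more → 7.75% → $34.08
Bar stool $52.19: household furniture, under $250.00 → 1.25% → $0.65
LED flashlight $27.11: all other tangible goods → 4.25% → $1.15
Umbrella $13.19: all other tangible goods → 4.25% → $0.56
Hard cider (6-pack) $15.12: alcoholic beverages → 8.5% → $1.29
Coat rack $76.59: household furniture, under $250.00 → 1.25% → $0.96
Area rug (5x8) $180.95: household furniture, under $250.00 → 1.25% → $2.26
Subtotal = $1084.50; tax = $62.43; total due = $1146.93

$1146.93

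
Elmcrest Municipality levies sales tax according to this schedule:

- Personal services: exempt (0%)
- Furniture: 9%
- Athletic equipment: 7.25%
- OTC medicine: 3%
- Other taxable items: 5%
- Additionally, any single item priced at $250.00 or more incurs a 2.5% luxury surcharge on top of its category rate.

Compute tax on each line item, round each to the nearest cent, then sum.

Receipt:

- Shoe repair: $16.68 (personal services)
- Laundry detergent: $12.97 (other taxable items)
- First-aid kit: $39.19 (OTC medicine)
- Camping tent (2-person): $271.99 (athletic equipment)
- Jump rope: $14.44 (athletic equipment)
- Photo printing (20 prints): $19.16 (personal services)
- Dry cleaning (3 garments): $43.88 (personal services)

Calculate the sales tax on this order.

$29.40

Shoe repair $16.68: personal services → 0% → $0.00
Laundry detergent $12.97: other taxable items → 5% → $0.65
First-aid kit $39.19: OTC medicine → 3% → $1.18
Camping tent (2-person) $271.99: athletic equipment → 7.25% + 2.5% surcharge = 9.75% → $26.52
Jump rope $14.44: athletic equipment → 7.25% → $1.05
Photo printing (20 prints) $19.16: personal services → 0% → $0.00
Dry cleaning (3 garments) $43.88: personal services → 0% → $0.00
Total tax = $0.65 + $1.18 + $26.52 + $1.05 = $29.40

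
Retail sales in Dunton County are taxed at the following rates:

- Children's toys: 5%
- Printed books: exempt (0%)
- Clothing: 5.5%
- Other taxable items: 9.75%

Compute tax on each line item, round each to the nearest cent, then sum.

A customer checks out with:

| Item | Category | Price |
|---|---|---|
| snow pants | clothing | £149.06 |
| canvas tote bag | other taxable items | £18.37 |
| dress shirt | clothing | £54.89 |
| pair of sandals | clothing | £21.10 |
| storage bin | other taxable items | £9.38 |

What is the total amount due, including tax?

£267.88

Snow pants £149.06: clothing → 5.5% → £8.20
Canvas tote bag £18.37: other taxable items → 9.75% → £1.79
Dress shirt £54.89: clothing → 5.5% → £3.02
Pair of sandals £21.10: clothing → 5.5% → £1.16
Storage bin £9.38: other taxable items → 9.75% → £0.91
Subtotal = £252.80; tax = £15.08; total due = £267.88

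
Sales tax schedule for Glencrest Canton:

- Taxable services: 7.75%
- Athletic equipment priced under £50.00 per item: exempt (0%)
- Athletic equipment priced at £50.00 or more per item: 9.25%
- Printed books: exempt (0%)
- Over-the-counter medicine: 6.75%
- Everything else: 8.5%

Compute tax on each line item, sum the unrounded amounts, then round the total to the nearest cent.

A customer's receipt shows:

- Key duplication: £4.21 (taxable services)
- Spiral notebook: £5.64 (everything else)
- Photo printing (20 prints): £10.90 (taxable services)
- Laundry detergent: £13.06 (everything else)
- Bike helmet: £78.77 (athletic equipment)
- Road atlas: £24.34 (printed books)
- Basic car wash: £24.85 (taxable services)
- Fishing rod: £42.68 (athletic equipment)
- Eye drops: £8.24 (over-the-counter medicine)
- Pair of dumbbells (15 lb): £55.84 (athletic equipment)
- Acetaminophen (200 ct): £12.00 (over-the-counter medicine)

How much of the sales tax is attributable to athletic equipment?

Bike helmet £78.77: athletic equipment, £50.00 or more → 9.25% → £7.286225
Fishing rod £42.68: athletic equipment, under £50.00 → 0% → £0.00
Pair of dumbbells (15 lb) £55.84: athletic equipment, £50.00 or more → 9.25% → £5.1652
Tax on athletic equipment: unrounded sum = £12.451425 → £12.45

£12.45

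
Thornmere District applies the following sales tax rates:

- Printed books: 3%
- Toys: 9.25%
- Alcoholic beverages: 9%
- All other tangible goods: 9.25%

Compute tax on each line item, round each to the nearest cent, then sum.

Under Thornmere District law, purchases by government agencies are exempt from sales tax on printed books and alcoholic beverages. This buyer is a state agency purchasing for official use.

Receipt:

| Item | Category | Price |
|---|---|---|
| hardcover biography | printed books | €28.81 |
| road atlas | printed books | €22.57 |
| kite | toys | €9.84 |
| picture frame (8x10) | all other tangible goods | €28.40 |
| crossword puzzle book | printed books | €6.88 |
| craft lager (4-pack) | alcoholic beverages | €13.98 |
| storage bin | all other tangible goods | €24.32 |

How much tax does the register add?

€5.79

Hardcover biography €28.81: printed books, buyer-exempt → 0% → €0.00
Road atlas €22.57: printed books, buyer-exempt → 0% → €0.00
Kite €9.84: toys → 9.25% → €0.91
Picture frame (8x10) €28.40: all other tangible goods → 9.25% → €2.63
Crossword puzzle book €6.88: printed books, buyer-exempt → 0% → €0.00
Craft lager (4-pack) €13.98: alcoholic beverages, buyer-exempt → 0% → €0.00
Storage bin €24.32: all other tangible goods → 9.25% → €2.25
Total tax = €0.91 + €2.63 + €2.25 = €5.79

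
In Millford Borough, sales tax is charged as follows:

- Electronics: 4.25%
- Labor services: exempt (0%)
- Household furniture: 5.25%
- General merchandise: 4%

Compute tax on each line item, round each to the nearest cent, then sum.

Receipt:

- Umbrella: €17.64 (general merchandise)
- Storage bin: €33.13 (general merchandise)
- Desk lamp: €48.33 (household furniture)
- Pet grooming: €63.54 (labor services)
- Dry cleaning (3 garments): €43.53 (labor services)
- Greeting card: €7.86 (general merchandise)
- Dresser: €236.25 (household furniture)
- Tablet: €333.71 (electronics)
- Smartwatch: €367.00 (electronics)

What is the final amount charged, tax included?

€1198.06

Umbrella €17.64: general merchandise → 4% → €0.71
Storage bin €33.13: general merchandise → 4% → €1.33
Desk lamp €48.33: household furniture → 5.25% → €2.54
Pet grooming €63.54: labor services → 0% → €0.00
Dry cleaning (3 garments) €43.53: labor services → 0% → €0.00
Greeting card €7.86: general merchandise → 4% → €0.31
Dresser €236.25: household furniture → 5.25% → €12.40
Tablet €333.71: electronics → 4.25% → €14.18
Smartwatch €367.00: electronics → 4.25% → €15.60
Subtotal = €1150.99; tax = €47.07; total due = €1198.06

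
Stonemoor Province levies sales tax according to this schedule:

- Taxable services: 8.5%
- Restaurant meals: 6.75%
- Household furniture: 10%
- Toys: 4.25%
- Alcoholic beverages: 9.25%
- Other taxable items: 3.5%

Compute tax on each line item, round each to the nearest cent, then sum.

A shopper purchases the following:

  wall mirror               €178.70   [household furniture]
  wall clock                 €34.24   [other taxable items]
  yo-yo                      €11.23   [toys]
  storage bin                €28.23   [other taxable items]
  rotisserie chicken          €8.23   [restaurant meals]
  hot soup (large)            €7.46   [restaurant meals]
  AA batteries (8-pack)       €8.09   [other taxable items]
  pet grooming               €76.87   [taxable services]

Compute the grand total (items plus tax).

Wall mirror €178.70: household furniture → 10% → €17.87
Wall clock €34.24: other taxable items → 3.5% → €1.20
Yo-yo €11.23: toys → 4.25% → €0.48
Storage bin €28.23: other taxable items → 3.5% → €0.99
Rotisserie chicken €8.23: restaurant meals → 6.75% → €0.56
Hot soup (large) €7.46: restaurant meals → 6.75% → €0.50
AA batteries (8-pack) €8.09: other taxable items → 3.5% → €0.28
Pet grooming €76.87: taxable services → 8.5% → €6.53
Subtotal = €353.05; tax = €28.41; total due = €381.46

€381.46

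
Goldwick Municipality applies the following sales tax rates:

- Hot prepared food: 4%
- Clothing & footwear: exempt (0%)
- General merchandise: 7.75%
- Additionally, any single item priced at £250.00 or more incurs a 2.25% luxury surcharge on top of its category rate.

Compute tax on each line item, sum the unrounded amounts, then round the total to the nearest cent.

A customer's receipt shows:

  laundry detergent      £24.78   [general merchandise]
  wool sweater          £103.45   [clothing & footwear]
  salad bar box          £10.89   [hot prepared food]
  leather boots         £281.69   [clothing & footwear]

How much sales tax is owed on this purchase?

Laundry detergent £24.78: general merchandise → 7.75% → £1.92045
Wool sweater £103.45: clothing & footwear → 0% → £0.00
Salad bar box £10.89: hot prepared food → 4% → £0.4356
Leather boots £281.69: clothing & footwear → 0% + 2.25% surcharge = 2.25% → £6.338025
Unrounded tax sum = £8.694075 → £8.69

£8.69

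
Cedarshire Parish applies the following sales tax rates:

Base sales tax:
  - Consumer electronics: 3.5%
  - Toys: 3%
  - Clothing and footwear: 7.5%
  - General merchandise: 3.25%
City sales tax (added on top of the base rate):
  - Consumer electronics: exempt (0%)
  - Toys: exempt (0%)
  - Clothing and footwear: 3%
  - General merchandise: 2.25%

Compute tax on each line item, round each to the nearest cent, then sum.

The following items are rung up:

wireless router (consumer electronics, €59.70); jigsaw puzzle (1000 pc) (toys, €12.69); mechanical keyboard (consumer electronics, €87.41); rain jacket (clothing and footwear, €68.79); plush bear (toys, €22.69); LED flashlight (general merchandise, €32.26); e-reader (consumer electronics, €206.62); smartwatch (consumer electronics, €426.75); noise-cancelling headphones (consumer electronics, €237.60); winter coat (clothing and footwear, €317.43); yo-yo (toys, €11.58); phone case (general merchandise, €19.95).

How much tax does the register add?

Wireless router €59.70: consumer electronics → 3.5% + 0% city = 3.5% → €2.09
Jigsaw puzzle (1000 pc) €12.69: toys → 3% + 0% city = 3% → €0.38
Mechanical keyboard €87.41: consumer electronics → 3.5% + 0% city = 3.5% → €3.06
Rain jacket €68.79: clothing and footwear → 7.5% + 3% city = 10.5% → €7.22
Plush bear €22.69: toys → 3% + 0% city = 3% → €0.68
LED flashlight €32.26: general merchandise → 3.25% + 2.25% city = 5.5% → €1.77
E-reader €206.62: consumer electronics → 3.5% + 0% city = 3.5% → €7.23
Smartwatch €426.75: consumer electronics → 3.5% + 0% city = 3.5% → €14.94
Noise-cancelling headphones €237.60: consumer electronics → 3.5% + 0% city = 3.5% → €8.32
Winter coat €317.43: clothing and footwear → 7.5% + 3% city = 10.5% → €33.33
Yo-yo €11.58: toys → 3% + 0% city = 3% → €0.35
Phone case €19.95: general merchandise → 3.25% + 2.25% city = 5.5% → €1.10
Total tax = €2.09 + €0.38 + €3.06 + €7.22 + €0.68 + €1.77 + €7.23 + €14.94 + €8.32 + €33.33 + €0.35 + €1.10 = €80.47

€80.47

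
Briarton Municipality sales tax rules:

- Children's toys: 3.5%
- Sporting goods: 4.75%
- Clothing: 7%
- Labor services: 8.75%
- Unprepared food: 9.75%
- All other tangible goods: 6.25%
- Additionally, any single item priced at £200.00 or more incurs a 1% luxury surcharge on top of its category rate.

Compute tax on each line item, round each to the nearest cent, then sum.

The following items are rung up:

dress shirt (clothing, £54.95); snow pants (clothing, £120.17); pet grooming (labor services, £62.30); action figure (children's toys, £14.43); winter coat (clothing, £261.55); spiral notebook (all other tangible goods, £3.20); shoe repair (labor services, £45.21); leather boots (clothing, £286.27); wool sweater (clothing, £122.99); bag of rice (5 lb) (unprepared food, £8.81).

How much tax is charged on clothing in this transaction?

Dress shirt £54.95: clothing → 7% → £3.85
Snow pants £120.17: clothing → 7% → £8.41
Winter coat £261.55: clothing → 7% + 1% surcharge = 8% → £20.92
Leather boots £286.27: clothing → 7% + 1% surcharge = 8% → £22.90
Wool sweater £122.99: clothing → 7% → £8.61
Tax on clothing = £3.85 + £8.41 + £20.92 + £22.90 + £8.61 = £64.69

£64.69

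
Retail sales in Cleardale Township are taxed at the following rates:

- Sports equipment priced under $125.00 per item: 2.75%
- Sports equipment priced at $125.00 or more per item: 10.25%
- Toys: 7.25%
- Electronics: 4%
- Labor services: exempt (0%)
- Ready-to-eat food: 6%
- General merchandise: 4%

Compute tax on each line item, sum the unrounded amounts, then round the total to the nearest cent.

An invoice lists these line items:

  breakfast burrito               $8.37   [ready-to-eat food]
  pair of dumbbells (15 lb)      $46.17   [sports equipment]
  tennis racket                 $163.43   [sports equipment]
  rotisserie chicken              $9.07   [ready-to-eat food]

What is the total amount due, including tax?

$246.11

Breakfast burrito $8.37: ready-to-eat food → 6% → $0.5022
Pair of dumbbells (15 lb) $46.17: sports equipment, under $125.00 → 2.75% → $1.269675
Tennis racket $163.43: sports equipment, $125.00 or more → 10.25% → $16.751575
Rotisserie chicken $9.07: ready-to-eat food → 6% → $0.5442
Subtotal = $227.04; unrounded tax = $19.06765 → $19.07; total due = $246.11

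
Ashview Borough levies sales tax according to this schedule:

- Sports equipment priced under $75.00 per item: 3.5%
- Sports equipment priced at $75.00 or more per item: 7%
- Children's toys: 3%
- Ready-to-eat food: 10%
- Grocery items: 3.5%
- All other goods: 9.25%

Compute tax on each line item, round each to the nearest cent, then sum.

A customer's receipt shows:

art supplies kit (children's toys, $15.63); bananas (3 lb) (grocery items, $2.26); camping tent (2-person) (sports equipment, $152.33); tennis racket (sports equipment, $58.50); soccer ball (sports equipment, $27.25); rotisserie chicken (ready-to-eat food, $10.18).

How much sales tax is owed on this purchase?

$15.23

Art supplies kit $15.63: children's toys → 3% → $0.47
Bananas (3 lb) $2.26: grocery items → 3.5% → $0.08
Camping tent (2-person) $152.33: sports equipment, $75.00 or more → 7% → $10.66
Tennis racket $58.50: sports equipment, under $75.00 → 3.5% → $2.05
Soccer ball $27.25: sports equipment, under $75.00 → 3.5% → $0.95
Rotisserie chicken $10.18: ready-to-eat food → 10% → $1.02
Total tax = $0.47 + $0.08 + $10.66 + $2.05 + $0.95 + $1.02 = $15.23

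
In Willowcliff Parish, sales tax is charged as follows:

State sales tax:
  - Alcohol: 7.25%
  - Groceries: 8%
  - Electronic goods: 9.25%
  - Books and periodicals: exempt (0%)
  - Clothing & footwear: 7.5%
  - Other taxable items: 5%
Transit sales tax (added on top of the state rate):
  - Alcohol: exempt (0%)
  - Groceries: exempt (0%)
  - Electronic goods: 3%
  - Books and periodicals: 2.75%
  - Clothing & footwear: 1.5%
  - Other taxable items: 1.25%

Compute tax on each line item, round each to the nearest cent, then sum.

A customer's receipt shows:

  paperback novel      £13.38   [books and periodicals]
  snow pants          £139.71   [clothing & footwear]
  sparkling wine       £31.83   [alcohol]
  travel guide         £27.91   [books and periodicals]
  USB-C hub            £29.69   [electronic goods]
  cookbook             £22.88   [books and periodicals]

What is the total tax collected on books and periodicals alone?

£1.77

Paperback novel £13.38: books and periodicals → 0% + 2.75% transit = 2.75% → £0.37
Travel guide £27.91: books and periodicals → 0% + 2.75% transit = 2.75% → £0.77
Cookbook £22.88: books and periodicals → 0% + 2.75% transit = 2.75% → £0.63
Tax on books and periodicals = £0.37 + £0.77 + £0.63 = £1.77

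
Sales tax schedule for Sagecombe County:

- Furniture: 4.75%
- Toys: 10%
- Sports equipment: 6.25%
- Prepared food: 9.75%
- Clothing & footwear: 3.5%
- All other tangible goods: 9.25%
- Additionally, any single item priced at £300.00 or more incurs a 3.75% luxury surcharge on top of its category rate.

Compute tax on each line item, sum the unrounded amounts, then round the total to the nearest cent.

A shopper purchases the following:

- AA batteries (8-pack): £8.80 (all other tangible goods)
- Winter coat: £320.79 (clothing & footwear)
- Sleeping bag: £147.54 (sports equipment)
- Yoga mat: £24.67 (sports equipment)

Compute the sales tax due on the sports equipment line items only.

£10.76

Sleeping bag £147.54: sports equipment → 6.25% → £9.22125
Yoga mat £24.67: sports equipment → 6.25% → £1.541875
Tax on sports equipment: unrounded sum = £10.763125 → £10.76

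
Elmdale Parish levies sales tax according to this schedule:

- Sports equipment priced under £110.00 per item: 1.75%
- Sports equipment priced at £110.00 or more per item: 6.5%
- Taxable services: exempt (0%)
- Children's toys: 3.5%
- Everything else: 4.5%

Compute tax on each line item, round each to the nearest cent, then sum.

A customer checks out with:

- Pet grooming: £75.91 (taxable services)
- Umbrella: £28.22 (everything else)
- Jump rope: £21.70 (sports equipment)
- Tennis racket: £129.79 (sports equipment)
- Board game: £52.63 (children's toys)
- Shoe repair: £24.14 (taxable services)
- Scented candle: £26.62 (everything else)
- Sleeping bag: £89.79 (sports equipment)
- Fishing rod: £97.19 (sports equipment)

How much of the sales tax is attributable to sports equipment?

Jump rope £21.70: sports equipment, under £110.00 → 1.75% → £0.38
Tennis racket £129.79: sports equipment, £110.00 or more → 6.5% → £8.44
Sleeping bag £89.79: sports equipment, under £110.00 → 1.75% → £1.57
Fishing rod £97.19: sports equipment, under £110.00 → 1.75% → £1.70
Tax on sports equipment = £0.38 + £8.44 + £1.57 + £1.70 = £12.09

£12.09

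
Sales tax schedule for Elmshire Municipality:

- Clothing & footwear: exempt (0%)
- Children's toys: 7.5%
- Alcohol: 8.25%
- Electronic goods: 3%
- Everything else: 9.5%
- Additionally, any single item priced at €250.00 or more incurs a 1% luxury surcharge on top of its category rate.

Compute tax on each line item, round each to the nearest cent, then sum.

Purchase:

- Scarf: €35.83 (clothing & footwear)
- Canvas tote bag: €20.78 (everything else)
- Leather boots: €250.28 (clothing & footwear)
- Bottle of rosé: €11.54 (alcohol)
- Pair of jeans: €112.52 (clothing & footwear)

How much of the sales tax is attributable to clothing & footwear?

€2.50

Scarf €35.83: clothing & footwear → 0% → €0.00
Leather boots €250.28: clothing & footwear → 0% + 1% surcharge = 1% → €2.50
Pair of jeans €112.52: clothing & footwear → 0% → €0.00
Tax on clothing & footwear = €0.00 + €2.50 + €0.00 = €2.50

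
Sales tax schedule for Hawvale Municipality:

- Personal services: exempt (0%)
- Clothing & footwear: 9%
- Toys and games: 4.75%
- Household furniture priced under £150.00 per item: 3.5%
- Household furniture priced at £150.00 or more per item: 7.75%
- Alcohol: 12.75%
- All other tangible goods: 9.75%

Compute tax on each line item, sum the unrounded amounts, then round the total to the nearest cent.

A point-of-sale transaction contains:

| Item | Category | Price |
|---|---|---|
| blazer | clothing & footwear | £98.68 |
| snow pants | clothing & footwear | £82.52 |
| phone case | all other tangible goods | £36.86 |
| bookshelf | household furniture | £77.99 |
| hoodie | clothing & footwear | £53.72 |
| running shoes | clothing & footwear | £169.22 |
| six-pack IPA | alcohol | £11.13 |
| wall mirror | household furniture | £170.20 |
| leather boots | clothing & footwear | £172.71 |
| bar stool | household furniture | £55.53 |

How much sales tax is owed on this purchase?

£74.79

Blazer £98.68: clothing & footwear → 9% → £8.8812
Snow pants £82.52: clothing & footwear → 9% → £7.4268
Phone case £36.86: all other tangible goods → 9.75% → £3.59385
Bookshelf £77.99: household furniture, under £150.00 → 3.5% → £2.72965
Hoodie £53.72: clothing & footwear → 9% → £4.8348
Running shoes £169.22: clothing & footwear → 9% → £15.2298
Six-pack IPA £11.13: alcohol → 12.75% → £1.419075
Wall mirror £170.20: household furniture, £150.00 or more → 7.75% → £13.1905
Leather boots £172.71: clothing & footwear → 9% → £15.5439
Bar stool £55.53: household furniture, under £150.00 → 3.5% → £1.94355
Unrounded tax sum = £74.793125 → £74.79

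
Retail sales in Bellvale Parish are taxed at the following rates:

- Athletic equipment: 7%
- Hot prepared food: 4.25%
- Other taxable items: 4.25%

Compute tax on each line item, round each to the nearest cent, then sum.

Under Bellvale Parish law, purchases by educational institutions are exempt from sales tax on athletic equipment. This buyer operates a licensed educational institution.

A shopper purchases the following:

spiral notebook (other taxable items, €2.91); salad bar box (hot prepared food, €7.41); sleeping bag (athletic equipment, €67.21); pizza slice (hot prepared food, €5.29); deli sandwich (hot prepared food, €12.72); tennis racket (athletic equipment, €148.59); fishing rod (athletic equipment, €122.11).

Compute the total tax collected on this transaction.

€1.19

Spiral notebook €2.91: other taxable items → 4.25% → €0.12
Salad bar box €7.41: hot prepared food → 4.25% → €0.31
Sleeping bag €67.21: athletic equipment, buyer-exempt → 0% → €0.00
Pizza slice €5.29: hot prepared food → 4.25% → €0.22
Deli sandwich €12.72: hot prepared food → 4.25% → €0.54
Tennis racket €148.59: athletic equipment, buyer-exempt → 0% → €0.00
Fishing rod €122.11: athletic equipment, buyer-exempt → 0% → €0.00
Total tax = €0.12 + €0.31 + €0.22 + €0.54 = €1.19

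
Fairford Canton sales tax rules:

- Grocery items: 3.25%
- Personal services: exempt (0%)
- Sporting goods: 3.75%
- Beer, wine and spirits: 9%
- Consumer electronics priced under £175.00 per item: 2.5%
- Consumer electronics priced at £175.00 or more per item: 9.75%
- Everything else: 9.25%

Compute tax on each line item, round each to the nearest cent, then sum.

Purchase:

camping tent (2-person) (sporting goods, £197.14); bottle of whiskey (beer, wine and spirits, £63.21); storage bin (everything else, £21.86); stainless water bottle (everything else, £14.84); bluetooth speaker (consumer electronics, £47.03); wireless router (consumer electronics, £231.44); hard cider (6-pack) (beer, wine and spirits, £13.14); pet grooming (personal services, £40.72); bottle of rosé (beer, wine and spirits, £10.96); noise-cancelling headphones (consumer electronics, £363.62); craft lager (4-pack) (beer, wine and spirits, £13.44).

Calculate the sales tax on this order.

Camping tent (2-person) £197.14: sporting goods → 3.75% → £7.39
Bottle of whiskey £63.21: beer, wine and spirits → 9% → £5.69
Storage bin £21.86: everything else → 9.25% → £2.02
Stainless water bottle £14.84: everything else → 9.25% → £1.37
Bluetooth speaker £47.03: consumer electronics, under £175.00 → 2.5% → £1.18
Wireless router £231.44: consumer electronics, £175.00 or more → 9.75% → £22.57
Hard cider (6-pack) £13.14: beer, wine and spirits → 9% → £1.18
Pet grooming £40.72: personal services → 0% → £0.00
Bottle of rosé £10.96: beer, wine and spirits → 9% → £0.99
Noise-cancelling headphones £363.62: consumer electronics, £175.00 or more → 9.75% → £35.45
Craft lager (4-pack) £13.44: beer, wine and spirits → 9% → £1.21
Total tax = £7.39 + £5.69 + £2.02 + £1.37 + £1.18 + £22.57 + £1.18 + £0.99 + £35.45 + £1.21 = £79.05

£79.05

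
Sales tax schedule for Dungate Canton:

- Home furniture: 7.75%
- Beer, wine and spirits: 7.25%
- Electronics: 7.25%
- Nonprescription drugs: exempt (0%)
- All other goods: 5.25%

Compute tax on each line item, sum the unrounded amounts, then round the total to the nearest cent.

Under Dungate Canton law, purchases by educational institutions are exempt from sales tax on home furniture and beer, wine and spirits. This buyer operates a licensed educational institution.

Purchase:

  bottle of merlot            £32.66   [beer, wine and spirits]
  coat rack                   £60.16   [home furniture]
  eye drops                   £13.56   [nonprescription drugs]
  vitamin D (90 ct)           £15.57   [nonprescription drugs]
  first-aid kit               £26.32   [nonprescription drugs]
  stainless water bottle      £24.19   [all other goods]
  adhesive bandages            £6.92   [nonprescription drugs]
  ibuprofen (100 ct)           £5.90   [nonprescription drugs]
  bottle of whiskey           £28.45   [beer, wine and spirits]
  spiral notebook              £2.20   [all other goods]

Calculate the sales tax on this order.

Bottle of merlot £32.66: beer, wine and spirits, buyer-exempt → 0% → £0.00
Coat rack £60.16: home furniture, buyer-exempt → 0% → £0.00
Eye drops £13.56: nonprescription drugs → 0% → £0.00
Vitamin D (90 ct) £15.57: nonprescription drugs → 0% → £0.00
First-aid kit £26.32: nonprescription drugs → 0% → £0.00
Stainless water bottle £24.19: all other goods → 5.25% → £1.269975
Adhesive bandages £6.92: nonprescription drugs → 0% → £0.00
Ibuprofen (100 ct) £5.90: nonprescription drugs → 0% → £0.00
Bottle of whiskey £28.45: beer, wine and spirits, buyer-exempt → 0% → £0.00
Spiral notebook £2.20: all other goods → 5.25% → £0.1155
Unrounded tax sum = £1.385475 → £1.39

£1.39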